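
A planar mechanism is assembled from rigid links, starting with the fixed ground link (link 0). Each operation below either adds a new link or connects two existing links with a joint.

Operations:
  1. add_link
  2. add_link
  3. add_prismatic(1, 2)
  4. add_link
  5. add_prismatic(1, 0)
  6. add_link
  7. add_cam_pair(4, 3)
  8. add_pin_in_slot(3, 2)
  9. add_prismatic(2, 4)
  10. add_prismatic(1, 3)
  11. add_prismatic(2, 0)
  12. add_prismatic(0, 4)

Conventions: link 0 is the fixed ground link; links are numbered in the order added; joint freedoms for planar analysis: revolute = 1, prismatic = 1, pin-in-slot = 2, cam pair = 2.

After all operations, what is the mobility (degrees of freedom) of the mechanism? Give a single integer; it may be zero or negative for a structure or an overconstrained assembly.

ground; <1,0,0>
#1 <2,0,0>
#2 <3,0,0>
P:1↔2 J1 <3,1,0>
#3 <4,1,0>
P:1↔0 J1 <4,2,0>
#4 <5,2,0>
C:4↔3 J2 <5,2,1>
PS:3↔2 J2 <5,2,2>
P:2↔4 J1 <5,3,2>
P:1↔3 J1 <5,4,2>
P:2↔0 J1 <5,5,2>
P:0↔4 J1 <5,6,2>
3×4 − 2×6 − 1×2 = -2

M = -2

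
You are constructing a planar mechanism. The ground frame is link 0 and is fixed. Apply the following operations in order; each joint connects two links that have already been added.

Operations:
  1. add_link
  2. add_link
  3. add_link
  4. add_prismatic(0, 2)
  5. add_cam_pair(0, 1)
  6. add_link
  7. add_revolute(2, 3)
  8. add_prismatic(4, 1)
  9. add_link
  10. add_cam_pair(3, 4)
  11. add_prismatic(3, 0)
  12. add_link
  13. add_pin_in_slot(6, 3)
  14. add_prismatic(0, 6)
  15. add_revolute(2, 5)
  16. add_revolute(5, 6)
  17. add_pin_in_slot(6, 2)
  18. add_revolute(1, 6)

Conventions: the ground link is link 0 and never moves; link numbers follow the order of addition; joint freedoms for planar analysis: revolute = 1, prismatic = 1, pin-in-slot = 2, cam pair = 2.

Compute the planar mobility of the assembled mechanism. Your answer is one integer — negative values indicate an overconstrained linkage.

link 0 = ground. State L|J1|J2 = 1|0|0
+link1  2|0|0
+link2  3|0|0
+link3  4|0|0
P(0,2) f=1→J1  4|1|0
C(0,1) f=2→J2  4|1|1
+link4  5|1|1
R(2,3) f=1→J1  5|2|1
P(4,1) f=1→J1  5|3|1
+link5  6|3|1
C(3,4) f=2→J2  6|3|2
P(3,0) f=1→J1  6|4|2
+link6  7|4|2
PS(6,3) f=2→J2  7|4|3
P(0,6) f=1→J1  7|5|3
R(2,5) f=1→J1  7|6|3
R(5,6) f=1→J1  7|7|3
PS(6,2) f=2→J2  7|7|4
R(1,6) f=1→J1  7|8|4
M = 3(7−1)−2·8−4 = 18−16−4 = -2

M = -2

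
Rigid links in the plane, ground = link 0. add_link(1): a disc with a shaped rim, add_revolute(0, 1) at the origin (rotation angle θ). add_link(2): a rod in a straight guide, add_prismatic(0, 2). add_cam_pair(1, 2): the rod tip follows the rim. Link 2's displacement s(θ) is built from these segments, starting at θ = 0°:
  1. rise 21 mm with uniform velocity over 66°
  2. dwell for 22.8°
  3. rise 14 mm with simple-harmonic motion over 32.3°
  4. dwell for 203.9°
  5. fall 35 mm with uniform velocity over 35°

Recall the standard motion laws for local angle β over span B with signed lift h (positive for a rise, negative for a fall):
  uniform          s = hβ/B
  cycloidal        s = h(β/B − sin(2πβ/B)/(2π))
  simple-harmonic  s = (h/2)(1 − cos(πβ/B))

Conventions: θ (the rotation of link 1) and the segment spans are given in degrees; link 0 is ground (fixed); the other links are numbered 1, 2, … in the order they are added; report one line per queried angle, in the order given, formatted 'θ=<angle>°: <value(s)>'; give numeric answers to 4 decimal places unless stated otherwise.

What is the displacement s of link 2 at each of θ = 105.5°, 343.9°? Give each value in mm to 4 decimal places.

segment 1 (0° to 66°, uniform, h = 21) is passed completely: s = 0.0000 + (21) = 21.0000
segment 2 (66° to 88.8°, dwell): s unchanged at 21.0000
θ = 105.5° falls in segment 3 (88.8° to 121.1°, simple-harmonic, h = 14): β = 105.5 − 88.8 = 16.7°, B = 32.3°; Δs = 14/2·(1 − cos(π·0.5170)) = 7.3743; s = 21.0000 + 7.3743 = 28.3743
segment 3 (88.8° to 121.1°, simple-harmonic, h = 14) is passed completely: s = 21.0000 + (14) = 35.0000
segment 4 (121.1° to 325°, dwell): s unchanged at 35.0000
θ = 343.9° falls in segment 5 (325° to 360°, uniform, h = -35): β = 343.9 − 325 = 18.9°, B = 35°; Δs = -35·18.9/35 = -18.9000; s = 35.0000 − 18.9000 = 16.1000

θ=105.5°: 28.3743
θ=343.9°: 16.1000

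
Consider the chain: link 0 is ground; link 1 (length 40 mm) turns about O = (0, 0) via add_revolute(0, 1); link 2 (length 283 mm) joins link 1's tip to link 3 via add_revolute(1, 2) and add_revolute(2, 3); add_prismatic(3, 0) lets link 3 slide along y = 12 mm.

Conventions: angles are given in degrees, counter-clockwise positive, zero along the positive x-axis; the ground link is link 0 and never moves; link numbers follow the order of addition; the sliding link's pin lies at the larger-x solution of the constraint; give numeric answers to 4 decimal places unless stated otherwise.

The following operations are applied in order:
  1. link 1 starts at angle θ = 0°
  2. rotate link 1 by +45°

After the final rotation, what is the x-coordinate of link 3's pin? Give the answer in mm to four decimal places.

geometry: r = 40 mm, L = 283 mm, e = 12 mm; θ starts at 0°
rotate link 1 by +45°: θ ← 0° +45° = 45°
crank pin P = (r cos θ, r sin θ) = (28.284271, 28.284271)
h = r sin θ − e = 28.284271 − 12 = 16.284271
x = r cos θ + √(L² − h²) = 28.284271 + 282.531100 = 310.815371

310.8154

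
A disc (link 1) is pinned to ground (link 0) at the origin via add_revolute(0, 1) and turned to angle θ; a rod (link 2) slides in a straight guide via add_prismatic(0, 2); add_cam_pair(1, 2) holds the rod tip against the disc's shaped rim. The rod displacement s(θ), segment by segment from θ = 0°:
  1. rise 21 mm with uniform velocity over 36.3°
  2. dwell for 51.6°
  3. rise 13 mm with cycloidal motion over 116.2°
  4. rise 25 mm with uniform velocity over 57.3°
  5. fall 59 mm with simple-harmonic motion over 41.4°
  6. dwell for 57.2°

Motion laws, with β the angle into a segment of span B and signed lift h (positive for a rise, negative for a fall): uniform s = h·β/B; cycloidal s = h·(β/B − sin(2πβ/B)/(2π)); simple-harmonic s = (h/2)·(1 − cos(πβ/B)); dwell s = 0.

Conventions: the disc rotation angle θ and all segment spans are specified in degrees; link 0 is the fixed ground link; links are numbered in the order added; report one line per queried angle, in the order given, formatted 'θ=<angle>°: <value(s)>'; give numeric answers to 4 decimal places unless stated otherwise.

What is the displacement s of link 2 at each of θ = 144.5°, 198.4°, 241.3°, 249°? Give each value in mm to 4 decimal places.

segment 1 (0° to 36.3°, uniform, h = 21) is passed completely: s = 0.0000 + (21) = 21.0000
segment 2 (36.3° to 87.9°, dwell): s unchanged at 21.0000
θ = 144.5° falls in segment 3 (87.9° to 204.1°, cycloidal, h = 13): β = 144.5 − 87.9 = 56.6°, B = 116.2°; Δs = 13·(0.4871 − sin(2π·0.4871)/(2π)) = 6.1646; s = 21.0000 + 6.1646 = 27.1646
θ = 198.4° falls in segment 3 (87.9° to 204.1°, cycloidal, h = 13): β = 198.4 − 87.9 = 110.5°, B = 116.2°; Δs = 13·(0.9509 − sin(2π·0.9509)/(2π)) = 12.9900; s = 21.0000 + 12.9900 = 33.9900
segment 3 (87.9° to 204.1°, cycloidal, h = 13) is passed completely: s = 21.0000 + (13) = 34.0000
θ = 241.3° falls in segment 4 (204.1° to 261.4°, uniform, h = 25): β = 241.3 − 204.1 = 37.2°, B = 57.3°; Δs = 25·37.2/57.3 = 16.2304; s = 34.0000 + 16.2304 = 50.2304
θ = 249° falls in segment 4 (204.1° to 261.4°, uniform, h = 25): β = 249 − 204.1 = 44.9°, B = 57.3°; Δs = 25·44.9/57.3 = 19.5899; s = 34.0000 + 19.5899 = 53.5899

θ=144.5°: 27.1646
θ=198.4°: 33.9900
θ=241.3°: 50.2304
θ=249°: 53.5899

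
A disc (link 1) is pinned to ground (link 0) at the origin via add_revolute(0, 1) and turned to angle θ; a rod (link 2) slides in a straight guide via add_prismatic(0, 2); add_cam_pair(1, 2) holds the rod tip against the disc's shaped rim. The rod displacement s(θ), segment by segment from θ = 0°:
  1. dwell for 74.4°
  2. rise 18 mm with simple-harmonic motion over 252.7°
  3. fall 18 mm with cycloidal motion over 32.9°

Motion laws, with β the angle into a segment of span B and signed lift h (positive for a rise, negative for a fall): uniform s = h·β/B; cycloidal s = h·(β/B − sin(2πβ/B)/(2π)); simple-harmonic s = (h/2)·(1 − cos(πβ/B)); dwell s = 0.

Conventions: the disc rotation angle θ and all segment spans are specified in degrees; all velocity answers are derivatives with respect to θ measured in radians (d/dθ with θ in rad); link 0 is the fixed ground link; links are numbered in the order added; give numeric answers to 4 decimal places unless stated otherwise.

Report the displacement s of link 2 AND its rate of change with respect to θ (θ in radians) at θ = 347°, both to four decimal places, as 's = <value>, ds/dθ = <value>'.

segment 1 (0° to 74.4°, dwell): s unchanged at 0.0000
segment 2 (74.4° to 327.1°, simple-harmonic, h = 18) is passed completely: s = 0.0000 + (18) = 18.0000
θ = 347° falls in segment 3 (327.1° to 360°, cycloidal, h = -18): β = 347 − 327.1 = 19.9°, B = 32.9°; Δs = -18·(0.6049 − sin(2π·0.6049)/(2π)) = -12.6414; s = 18.0000 − 12.6414 = 5.3586
velocity in seg [327.1°–360°] (cycloidal), θ in radians: β = 19.9° = 0.3473 rad, B = 32.9° = 0.5742 rad; ds/dθ = (h/B)(1 − cos(2πβ/B)) = ((-18)/0.5742)(1 − cos(2π·0.6049)) = -56.132912 mm/rad

s = 5.3586, ds/dθ = -56.1329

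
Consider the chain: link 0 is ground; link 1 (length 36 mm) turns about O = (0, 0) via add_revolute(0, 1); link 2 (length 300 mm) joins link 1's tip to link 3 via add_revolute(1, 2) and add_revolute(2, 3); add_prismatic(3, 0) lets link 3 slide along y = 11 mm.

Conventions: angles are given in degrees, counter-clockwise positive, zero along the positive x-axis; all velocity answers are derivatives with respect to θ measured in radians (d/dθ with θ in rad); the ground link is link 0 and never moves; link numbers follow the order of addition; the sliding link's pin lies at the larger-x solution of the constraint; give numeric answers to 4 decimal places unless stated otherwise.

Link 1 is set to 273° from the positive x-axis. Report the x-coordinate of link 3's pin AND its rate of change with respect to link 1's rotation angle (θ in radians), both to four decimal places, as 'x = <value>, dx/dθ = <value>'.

geometry: r = 36 mm, L = 300 mm, e = 11 mm
crank pin P = (r cos θ, r sin θ) = (1.884094, -35.950663)
h = r sin θ − e = -35.950663 − 11 = -46.950663
x = r cos θ + √(L² − h²) = 1.884094 + 296.303283 = 298.187377
dx/dθ = −r sin θ − h·r cos θ/√(L² − h²) (θ in radians; h = -46.950663) = 36.249207

x = 298.1874, dx/dθ = 36.2492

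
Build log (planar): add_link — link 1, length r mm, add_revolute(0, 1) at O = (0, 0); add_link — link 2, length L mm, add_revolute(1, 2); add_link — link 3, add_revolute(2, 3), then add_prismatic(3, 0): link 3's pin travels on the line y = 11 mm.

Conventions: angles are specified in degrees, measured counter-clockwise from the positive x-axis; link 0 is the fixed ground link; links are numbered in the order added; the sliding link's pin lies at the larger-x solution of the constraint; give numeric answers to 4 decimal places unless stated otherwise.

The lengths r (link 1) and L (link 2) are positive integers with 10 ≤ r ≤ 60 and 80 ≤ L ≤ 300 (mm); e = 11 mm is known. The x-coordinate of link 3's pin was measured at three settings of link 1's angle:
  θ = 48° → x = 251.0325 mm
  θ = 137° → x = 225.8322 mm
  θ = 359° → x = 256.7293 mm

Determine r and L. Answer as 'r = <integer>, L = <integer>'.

constraint per measurement: (x − r cos θ)² + (r sin θ − e)² = L²
subtracting the θ₁ and θ₂ equations cancels the r² and L² terms:
r = (x₁² − x₂²) / (2[(x₁cos θ₁ + e sin θ₁) − (x₂cos θ₂ + e sin θ₂)]) = 18.0000 → r = 18
L² = (x₁ − r cos θ₁)² + (r sin θ₁ − e)² = 57120.9837 → L = 239.0000 → L = 239
check at θ₃=359°: x = 256.7293 (printed 256.7293) ✓

r = 18, L = 239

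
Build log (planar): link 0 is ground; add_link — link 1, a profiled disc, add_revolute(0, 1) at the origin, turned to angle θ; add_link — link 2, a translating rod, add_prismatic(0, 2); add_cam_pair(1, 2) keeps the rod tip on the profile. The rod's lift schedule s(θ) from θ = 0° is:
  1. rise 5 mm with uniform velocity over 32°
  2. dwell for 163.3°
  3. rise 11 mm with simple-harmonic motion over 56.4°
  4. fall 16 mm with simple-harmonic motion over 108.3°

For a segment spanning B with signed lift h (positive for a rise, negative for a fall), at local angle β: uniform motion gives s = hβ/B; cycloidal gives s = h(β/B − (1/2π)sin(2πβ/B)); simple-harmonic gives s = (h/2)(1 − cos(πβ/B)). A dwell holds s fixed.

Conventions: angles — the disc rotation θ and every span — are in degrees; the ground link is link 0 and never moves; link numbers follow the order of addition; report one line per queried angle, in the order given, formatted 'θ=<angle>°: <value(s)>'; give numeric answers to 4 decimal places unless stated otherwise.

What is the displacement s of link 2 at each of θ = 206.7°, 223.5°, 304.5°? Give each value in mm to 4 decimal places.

seg 1 [0°–32°] uniform, h=5: full span → s += 5 → s = 5.0000
seg 2 [32°–195.3°] dwell: s stays 5.0000
seg 3 [195.3°–251.7°] simple-harmonic, h=11: θ=206.7° here. β=11.4, B=56.4. 11/2·(1 − cos(π·0.2021)) = 1.0721 → s = 6.0721
seg 3 [195.3°–251.7°] simple-harmonic, h=11: θ=223.5° here. β=28.2, B=56.4. 11/2·(1 − cos(π·0.5000)) = 5.5000 → s = 10.5000
seg 3 [195.3°–251.7°] simple-harmonic, h=11: full span → s += 11 → s = 16.0000
seg 4 [251.7°–360°] simple-harmonic, h=-16: θ=304.5° here. β=52.8, B=108.3. -16/2·(1 − cos(π·0.4875)) = -7.6868 → s = 8.3132

θ=206.7°: 6.0721
θ=223.5°: 10.5000
θ=304.5°: 8.3132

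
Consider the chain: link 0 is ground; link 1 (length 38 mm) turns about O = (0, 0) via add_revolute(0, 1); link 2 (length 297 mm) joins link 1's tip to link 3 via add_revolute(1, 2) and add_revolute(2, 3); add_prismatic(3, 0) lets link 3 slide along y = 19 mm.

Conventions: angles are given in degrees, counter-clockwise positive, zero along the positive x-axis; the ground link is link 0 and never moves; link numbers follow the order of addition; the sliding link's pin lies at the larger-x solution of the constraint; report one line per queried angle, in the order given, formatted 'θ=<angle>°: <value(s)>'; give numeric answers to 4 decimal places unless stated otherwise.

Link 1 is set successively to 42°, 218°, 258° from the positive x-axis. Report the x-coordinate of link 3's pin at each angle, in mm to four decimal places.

geometry: r = 38 mm, L = 297 mm, e = 19 mm
θ=42°: crank pin P = (r cos θ, r sin θ) = (28.239503, 25.426963)
θ=42°: h = r sin θ − e = 25.426963 − 19 = 6.426963
θ=42°: x = r cos θ + √(L² − h²) = 28.239503 + 296.930453 = 325.169957
θ=218°: crank pin P = (r cos θ, r sin θ) = (-29.944409, -23.395136)
θ=218°: h = r sin θ − e = -23.395136 − 19 = -42.395136
θ=218°: x = r cos θ + √(L² − h²) = -29.944409 + 293.958590 = 264.014181
θ=258°: crank pin P = (r cos θ, r sin θ) = (-7.900644, -37.169609)
θ=258°: h = r sin θ − e = -37.169609 − 19 = -56.169609
θ=258°: x = r cos θ + √(L² − h²) = -7.900644 + 291.640146 = 283.739502

θ=42°: 325.1700
θ=218°: 264.0142
θ=258°: 283.7395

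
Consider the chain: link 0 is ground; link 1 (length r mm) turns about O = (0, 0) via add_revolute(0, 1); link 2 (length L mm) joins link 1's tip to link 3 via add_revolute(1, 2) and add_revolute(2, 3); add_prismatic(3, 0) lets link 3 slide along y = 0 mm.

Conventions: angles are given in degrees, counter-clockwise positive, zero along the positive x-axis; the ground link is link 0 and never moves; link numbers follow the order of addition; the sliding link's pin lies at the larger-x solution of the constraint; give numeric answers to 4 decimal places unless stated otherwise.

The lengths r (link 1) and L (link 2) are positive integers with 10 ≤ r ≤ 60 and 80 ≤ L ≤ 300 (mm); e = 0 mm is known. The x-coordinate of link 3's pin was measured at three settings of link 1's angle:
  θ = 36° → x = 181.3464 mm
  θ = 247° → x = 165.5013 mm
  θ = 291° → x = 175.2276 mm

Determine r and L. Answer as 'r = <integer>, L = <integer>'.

constraint per measurement: (x − r cos θ)² + (r sin θ − e)² = L²
subtracting the θ₁ and θ₂ equations cancels the r² and L² terms:
r = (x₁² − x₂²) / (2[(x₁cos θ₁ + e sin θ₁) − (x₂cos θ₂ + e sin θ₂)]) = 13.0000 → r = 13
L² = (x₁ − r cos θ₁)² + (r sin θ₁ − e)² = 29240.9965 → L = 171.0000 → L = 171
check at θ₃=291°: x = 175.2276 (printed 175.2276) ✓

r = 13, L = 171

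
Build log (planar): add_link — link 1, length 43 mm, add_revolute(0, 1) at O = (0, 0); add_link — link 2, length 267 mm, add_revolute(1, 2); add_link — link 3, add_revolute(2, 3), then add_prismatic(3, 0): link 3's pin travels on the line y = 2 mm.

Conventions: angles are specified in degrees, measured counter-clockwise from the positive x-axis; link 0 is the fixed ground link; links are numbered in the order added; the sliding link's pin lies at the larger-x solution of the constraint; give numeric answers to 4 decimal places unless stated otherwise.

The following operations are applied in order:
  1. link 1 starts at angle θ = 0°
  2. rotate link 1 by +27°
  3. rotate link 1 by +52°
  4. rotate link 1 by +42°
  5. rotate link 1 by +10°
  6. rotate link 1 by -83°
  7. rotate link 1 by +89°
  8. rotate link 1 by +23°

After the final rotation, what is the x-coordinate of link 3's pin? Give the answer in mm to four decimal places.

geometry: r = 43 mm, L = 267 mm, e = 2 mm; θ starts at 0°
rotate link 1 by +27°: θ ← 0° +27° = 27°
rotate link 1 by +52°: θ ← 27° +52° = 79°
rotate link 1 by +42°: θ ← 79° +42° = 121°
rotate link 1 by +10°: θ ← 121° +10° = 131°
rotate link 1 by -83°: θ ← 131° -83° = 48°
rotate link 1 by +89°: θ ← 48° +89° = 137°
rotate link 1 by +23°: θ ← 137° +23° = 160°
crank pin P = (r cos θ, r sin θ) = (-40.406783, 14.706866)
h = r sin θ − e = 14.706866 − 2 = 12.706866
x = r cos θ + √(L² − h²) = -40.406783 + 266.697461 = 226.290678

226.2907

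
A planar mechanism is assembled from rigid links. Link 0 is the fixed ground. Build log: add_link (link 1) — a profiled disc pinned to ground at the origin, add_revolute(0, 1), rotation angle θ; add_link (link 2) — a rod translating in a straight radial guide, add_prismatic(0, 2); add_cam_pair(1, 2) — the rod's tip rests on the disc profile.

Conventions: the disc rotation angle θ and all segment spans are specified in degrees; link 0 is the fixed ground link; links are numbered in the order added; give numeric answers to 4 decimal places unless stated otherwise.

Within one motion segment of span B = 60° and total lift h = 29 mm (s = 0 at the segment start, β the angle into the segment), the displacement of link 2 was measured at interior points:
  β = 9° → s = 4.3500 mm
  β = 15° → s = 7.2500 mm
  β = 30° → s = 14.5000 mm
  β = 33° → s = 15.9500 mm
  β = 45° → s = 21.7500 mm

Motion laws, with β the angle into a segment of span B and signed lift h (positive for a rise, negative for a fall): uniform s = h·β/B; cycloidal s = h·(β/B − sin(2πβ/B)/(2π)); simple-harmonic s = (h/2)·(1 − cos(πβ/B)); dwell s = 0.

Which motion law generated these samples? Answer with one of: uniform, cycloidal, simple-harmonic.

candidates at β/B = r: uniform s = h·r (linear in β); cycloidal s = h·(r − sin(2πr)/(2π)); simple-harmonic s = (h/2)(1 − cos(πr))
β=9°: printed 4.3500 | uniform 4.3500, cycloidal 0.6160, simple-harmonic 1.5804
β=15°: printed 7.2500 | uniform 7.2500, cycloidal 2.6345, simple-harmonic 4.2470
β=30°: printed 14.5000 | uniform 14.5000, cycloidal 14.5000, simple-harmonic 14.5000
β=33°: printed 15.9500 | uniform 15.9500, cycloidal 17.3763, simple-harmonic 16.7683
β=45°: printed 21.7500 | uniform 21.7500, cycloidal 26.3655, simple-harmonic 24.7530
only one law matches every sample → uniform

uniform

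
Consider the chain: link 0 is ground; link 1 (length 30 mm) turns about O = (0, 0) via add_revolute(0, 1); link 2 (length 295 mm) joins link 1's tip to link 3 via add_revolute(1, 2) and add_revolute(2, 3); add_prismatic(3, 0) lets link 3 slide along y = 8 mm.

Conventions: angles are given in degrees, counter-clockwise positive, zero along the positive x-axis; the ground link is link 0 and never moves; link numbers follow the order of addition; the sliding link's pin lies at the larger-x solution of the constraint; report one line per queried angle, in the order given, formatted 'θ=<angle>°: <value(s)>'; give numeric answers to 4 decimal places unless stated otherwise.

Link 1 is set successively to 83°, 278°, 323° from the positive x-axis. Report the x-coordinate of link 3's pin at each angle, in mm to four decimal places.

geometry: r = 30 mm, L = 295 mm, e = 8 mm
θ=83°: crank pin P = (r cos θ, r sin θ) = (3.656080, 29.776385)
θ=83°: h = r sin θ − e = 29.776385 − 8 = 21.776385
θ=83°: x = r cos θ + √(L² − h²) = 3.656080 + 294.195155 = 297.851235
θ=278°: crank pin P = (r cos θ, r sin θ) = (4.175193, -29.708042)
θ=278°: h = r sin θ − e = -29.708042 − 8 = -37.708042
θ=278°: x = r cos θ + √(L² − h²) = 4.175193 + 292.580081 = 296.755274
θ=323°: crank pin P = (r cos θ, r sin θ) = (23.959065, -18.054451)
θ=323°: h = r sin θ − e = -18.054451 − 8 = -26.054451
θ=323°: x = r cos θ + √(L² − h²) = 23.959065 + 293.847181 = 317.806246

θ=83°: 297.8512
θ=278°: 296.7553
θ=323°: 317.8062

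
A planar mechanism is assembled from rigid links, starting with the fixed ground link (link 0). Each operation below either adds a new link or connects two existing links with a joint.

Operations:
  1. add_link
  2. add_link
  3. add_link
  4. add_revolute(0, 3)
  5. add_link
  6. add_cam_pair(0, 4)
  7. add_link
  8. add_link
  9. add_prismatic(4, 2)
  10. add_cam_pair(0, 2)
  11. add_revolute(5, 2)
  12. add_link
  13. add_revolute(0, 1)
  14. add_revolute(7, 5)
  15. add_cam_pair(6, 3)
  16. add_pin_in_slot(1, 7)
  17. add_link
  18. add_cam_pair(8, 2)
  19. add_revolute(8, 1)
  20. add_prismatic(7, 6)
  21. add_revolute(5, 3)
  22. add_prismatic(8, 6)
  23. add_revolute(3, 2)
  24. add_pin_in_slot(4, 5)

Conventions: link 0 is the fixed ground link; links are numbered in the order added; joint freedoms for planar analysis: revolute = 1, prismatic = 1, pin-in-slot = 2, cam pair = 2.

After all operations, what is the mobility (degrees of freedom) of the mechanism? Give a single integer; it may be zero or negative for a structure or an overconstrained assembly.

link 0 = ground. State L|J1|J2 = 1|0|0
+link1  2|0|0
+link2  3|0|0
+link3  4|0|0
R(0,3) f=1→J1  4|1|0
+link4  5|1|0
C(0,4) f=2→J2  5|1|1
+link5  6|1|1
+link6  7|1|1
P(4,2) f=1→J1  7|2|1
C(0,2) f=2→J2  7|2|2
R(5,2) f=1→J1  7|3|2
+link7  8|3|2
R(0,1) f=1→J1  8|4|2
R(7,5) f=1→J1  8|5|2
C(6,3) f=2→J2  8|5|3
PS(1,7) f=2→J2  8|5|4
+link8  9|5|4
C(8,2) f=2→J2  9|5|5
R(8,1) f=1→J1  9|6|5
P(7,6) f=1→J1  9|7|5
R(5,3) f=1→J1  9|8|5
P(8,6) f=1→J1  9|9|5
R(3,2) f=1→J1  9|10|5
PS(4,5) f=2→J2  9|10|6
M = 3(9−1)−2·10−6 = 24−20−6 = -2

M = -2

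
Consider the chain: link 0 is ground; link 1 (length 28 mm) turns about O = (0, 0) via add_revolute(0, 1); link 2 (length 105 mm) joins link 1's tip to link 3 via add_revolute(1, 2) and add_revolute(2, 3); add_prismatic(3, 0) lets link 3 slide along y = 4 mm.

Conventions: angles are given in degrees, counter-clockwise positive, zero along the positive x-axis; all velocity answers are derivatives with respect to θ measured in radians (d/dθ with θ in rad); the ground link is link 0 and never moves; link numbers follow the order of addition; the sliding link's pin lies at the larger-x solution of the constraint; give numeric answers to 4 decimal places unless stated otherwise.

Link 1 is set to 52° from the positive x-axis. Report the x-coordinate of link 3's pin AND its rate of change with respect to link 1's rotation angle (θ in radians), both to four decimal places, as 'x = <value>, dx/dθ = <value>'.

geometry: r = 28 mm, L = 105 mm, e = 4 mm
crank pin P = (r cos θ, r sin θ) = (17.238521, 22.064301)
h = r sin θ − e = 22.064301 − 4 = 18.064301
x = r cos θ + √(L² − h²) = 17.238521 + 103.434429 = 120.672950
dx/dθ = −r sin θ − h·r cos θ/√(L² − h²) (θ in radians; h = 18.064301) = -25.074922

x = 120.6729, dx/dθ = -25.0749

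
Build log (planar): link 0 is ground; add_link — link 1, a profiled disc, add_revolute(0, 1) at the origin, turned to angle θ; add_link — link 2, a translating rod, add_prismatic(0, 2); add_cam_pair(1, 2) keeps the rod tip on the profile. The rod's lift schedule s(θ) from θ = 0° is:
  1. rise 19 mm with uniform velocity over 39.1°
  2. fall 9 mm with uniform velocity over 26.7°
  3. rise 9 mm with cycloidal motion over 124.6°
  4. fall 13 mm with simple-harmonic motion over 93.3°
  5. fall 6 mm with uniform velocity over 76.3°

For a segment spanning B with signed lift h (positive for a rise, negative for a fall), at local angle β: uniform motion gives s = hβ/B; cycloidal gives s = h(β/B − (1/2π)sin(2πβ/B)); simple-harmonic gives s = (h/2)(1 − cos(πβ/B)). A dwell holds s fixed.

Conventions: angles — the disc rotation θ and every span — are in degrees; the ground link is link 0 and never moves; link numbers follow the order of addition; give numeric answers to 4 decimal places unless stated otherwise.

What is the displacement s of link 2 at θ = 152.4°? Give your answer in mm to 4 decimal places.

seg 1 [0°–39.1°] uniform, h=19: full span → s += 19 → s = 19.0000
seg 2 [39.1°–65.8°] uniform, h=-9: full span → s += -9 → s = 10.0000
seg 3 [65.8°–190.4°] cycloidal, h=9: θ=152.4° here. β=86.6, B=124.6. 9·(0.6950 − sin(2π·0.6950)/(2π)) = 7.6030 → s = 17.6030

17.6030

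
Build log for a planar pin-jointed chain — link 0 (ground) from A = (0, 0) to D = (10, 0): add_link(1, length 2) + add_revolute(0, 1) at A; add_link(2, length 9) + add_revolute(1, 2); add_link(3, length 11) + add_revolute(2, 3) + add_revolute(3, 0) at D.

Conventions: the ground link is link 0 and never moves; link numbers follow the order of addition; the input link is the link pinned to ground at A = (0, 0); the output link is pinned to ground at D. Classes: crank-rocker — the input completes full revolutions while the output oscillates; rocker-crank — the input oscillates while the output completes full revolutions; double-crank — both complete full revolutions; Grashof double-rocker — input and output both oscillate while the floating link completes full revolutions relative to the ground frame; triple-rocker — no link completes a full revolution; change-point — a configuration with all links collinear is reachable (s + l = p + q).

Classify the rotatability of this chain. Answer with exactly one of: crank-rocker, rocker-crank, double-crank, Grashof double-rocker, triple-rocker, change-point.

lengths: ground=10, input=2, coupler=9, output=11
sorted: s=2 (shortest), l=11 (longest), p+q=19
s + l = 13 vs p + q = 19
s + l < p + q (Grashof) with shortest = input link → crank-rocker

crank-rocker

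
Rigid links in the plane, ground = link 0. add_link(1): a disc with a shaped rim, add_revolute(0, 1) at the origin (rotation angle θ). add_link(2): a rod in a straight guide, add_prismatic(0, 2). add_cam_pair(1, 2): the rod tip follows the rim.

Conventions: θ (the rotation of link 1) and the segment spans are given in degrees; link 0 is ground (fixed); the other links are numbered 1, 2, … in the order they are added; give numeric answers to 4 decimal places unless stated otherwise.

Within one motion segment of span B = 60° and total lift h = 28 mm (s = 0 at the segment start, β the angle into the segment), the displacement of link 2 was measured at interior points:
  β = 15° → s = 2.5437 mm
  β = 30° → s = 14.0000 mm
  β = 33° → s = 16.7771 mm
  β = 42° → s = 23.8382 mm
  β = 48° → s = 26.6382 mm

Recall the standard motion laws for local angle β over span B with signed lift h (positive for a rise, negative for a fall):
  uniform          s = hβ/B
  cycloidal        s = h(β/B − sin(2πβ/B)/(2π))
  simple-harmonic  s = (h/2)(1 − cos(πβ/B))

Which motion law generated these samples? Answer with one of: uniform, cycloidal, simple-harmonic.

candidates at β/B = r: uniform s = h·r (linear in β); cycloidal s = h·(r − sin(2πr)/(2π)); simple-harmonic s = (h/2)(1 − cos(πr))
β=15°: printed 2.5437 | uniform 7.0000, cycloidal 2.5437, simple-harmonic 4.1005
β=30°: printed 14.0000 | uniform 14.0000, cycloidal 14.0000, simple-harmonic 14.0000
β=33°: printed 16.7771 | uniform 15.4000, cycloidal 16.7771, simple-harmonic 16.1901
β=42°: printed 23.8382 | uniform 19.6000, cycloidal 23.8382, simple-harmonic 22.2290
β=48°: printed 26.6382 | uniform 22.4000, cycloidal 26.6382, simple-harmonic 25.3262
only one law matches every sample → cycloidal

cycloidal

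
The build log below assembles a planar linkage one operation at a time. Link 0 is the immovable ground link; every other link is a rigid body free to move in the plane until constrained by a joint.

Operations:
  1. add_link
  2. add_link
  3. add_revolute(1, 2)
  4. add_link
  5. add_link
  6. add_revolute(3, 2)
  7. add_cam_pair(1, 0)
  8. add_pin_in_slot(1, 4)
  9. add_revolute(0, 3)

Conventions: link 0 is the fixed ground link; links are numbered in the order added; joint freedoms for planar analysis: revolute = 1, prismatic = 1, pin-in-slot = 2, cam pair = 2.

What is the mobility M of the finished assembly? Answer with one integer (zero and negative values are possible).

L=1 J1=0 J2=0
add link → L=2 J1=0 J2=0
add link → L=3 J1=0 J2=0
R@1,2 dof=1 J1 → L=3 J1=1 J2=0
add link → L=4 J1=1 J2=0
add link → L=5 J1=1 J2=0
R@3,2 dof=1 J1 → L=5 J1=2 J2=0
C@1,0 dof=2 J2 → L=5 J1=2 J2=1
PS@1,4 dof=2 J2 → L=5 J1=2 J2=2
R@0,3 dof=1 J1 → L=5 J1=3 J2=2
M=3(L−1)−2J1−J2=3·4−2·3−2=4

M = 4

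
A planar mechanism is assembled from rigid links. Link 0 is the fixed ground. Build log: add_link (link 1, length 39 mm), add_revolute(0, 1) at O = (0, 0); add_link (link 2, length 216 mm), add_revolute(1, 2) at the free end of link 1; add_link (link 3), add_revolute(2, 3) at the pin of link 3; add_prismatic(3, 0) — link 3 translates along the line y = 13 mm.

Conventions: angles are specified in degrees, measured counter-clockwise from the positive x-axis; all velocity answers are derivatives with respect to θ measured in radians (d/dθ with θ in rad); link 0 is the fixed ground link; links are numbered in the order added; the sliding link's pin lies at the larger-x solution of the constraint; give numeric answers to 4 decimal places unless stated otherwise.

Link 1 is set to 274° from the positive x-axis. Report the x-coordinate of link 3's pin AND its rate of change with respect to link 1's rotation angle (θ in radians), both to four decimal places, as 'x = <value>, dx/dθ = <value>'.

geometry: r = 39 mm, L = 216 mm, e = 13 mm
crank pin P = (r cos θ, r sin θ) = (2.720502, -38.904998)
h = r sin θ − e = -38.904998 − 13 = -51.904998
x = r cos θ + √(L² − h²) = 2.720502 + 209.670864 = 212.391366
dx/dθ = −r sin θ − h·r cos θ/√(L² − h²) (θ in radians; h = -51.904998) = 39.578471

x = 212.3914, dx/dθ = 39.5785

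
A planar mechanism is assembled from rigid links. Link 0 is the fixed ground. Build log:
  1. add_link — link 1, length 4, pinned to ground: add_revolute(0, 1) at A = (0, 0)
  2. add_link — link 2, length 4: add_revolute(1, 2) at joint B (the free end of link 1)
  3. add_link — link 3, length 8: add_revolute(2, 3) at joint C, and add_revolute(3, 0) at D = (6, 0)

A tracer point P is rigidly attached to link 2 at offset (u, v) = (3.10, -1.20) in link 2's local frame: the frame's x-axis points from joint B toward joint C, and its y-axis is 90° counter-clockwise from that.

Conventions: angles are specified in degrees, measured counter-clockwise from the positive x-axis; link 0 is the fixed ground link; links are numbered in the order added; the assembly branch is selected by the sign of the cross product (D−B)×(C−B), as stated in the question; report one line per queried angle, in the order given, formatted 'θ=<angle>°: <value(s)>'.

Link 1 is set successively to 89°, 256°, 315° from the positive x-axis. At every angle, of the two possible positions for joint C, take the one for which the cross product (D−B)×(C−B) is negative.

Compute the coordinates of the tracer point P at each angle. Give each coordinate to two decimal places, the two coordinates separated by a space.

A=(0,0), D=(6.00,0)
θ=89°: B = A + 4.00·(cos89°, sin89°) = (0.0698, 3.9994)
θ=89°: |BD| = 7.1528
θ=89°: circle(B,4.00) ∩ circle(D,8.00): a=0.2211, h=3.9939
θ=89°:   candidates: C₊=(2.4862,7.1870) cross=28.567; C₋=(-1.9801,0.5646) cross=-28.567
θ=89°:   branch - wants cross < 0 → take C=(-1.9801,0.5646) (cross=-28.567)
θ=89°: ex = (C−B)/|BC| = (-0.5125,-0.8587); ey = (0.8587,-0.5125)
θ=89°: P = B + 3.10·ex + -1.20·ey = (-2.5493,1.9524)
θ=256°: B = A + 4.00·(cos256°, sin256°) = (-0.9677, -3.8812)
θ=256°: |BD| = 7.9757
θ=256°: circle(B,4.00) ∩ circle(D,8.00): a=0.9787, h=3.8784
θ=256°:   candidates: C₊=(-2.0000,-0.0167) cross=30.933; C₋=(1.7747,-6.7931) cross=-30.933
θ=256°:   branch - wants cross < 0 → take C=(1.7747,-6.7931) (cross=-30.933)
θ=256°: ex = (C−B)/|BC| = (0.6856,-0.7280); ey = (0.7280,0.6856)
θ=256°: P = B + 3.10·ex + -1.20·ey = (0.2841,-6.9607)
θ=315°: B = A + 4.00·(cos315°, sin315°) = (2.8284, -2.8284)
θ=315°: |BD| = 4.2496
θ=315°: circle(B,4.00) ∩ circle(D,8.00): a=-3.5228, h=1.8946
θ=315°:   candidates: C₊=(-1.0618,-3.7591) cross=8.051; C₋=(1.4603,-6.5872) cross=-8.051
θ=315°:   branch - wants cross < 0 → take C=(1.4603,-6.5872) (cross=-8.051)
θ=315°: ex = (C−B)/|BC| = (-0.3420,-0.9397); ey = (0.9397,-0.3420)
θ=315°: P = B + 3.10·ex + -1.20·ey = (0.6405,-5.3310)

θ=89°: -2.55 1.95
θ=256°: 0.28 -6.96
θ=315°: 0.64 -5.33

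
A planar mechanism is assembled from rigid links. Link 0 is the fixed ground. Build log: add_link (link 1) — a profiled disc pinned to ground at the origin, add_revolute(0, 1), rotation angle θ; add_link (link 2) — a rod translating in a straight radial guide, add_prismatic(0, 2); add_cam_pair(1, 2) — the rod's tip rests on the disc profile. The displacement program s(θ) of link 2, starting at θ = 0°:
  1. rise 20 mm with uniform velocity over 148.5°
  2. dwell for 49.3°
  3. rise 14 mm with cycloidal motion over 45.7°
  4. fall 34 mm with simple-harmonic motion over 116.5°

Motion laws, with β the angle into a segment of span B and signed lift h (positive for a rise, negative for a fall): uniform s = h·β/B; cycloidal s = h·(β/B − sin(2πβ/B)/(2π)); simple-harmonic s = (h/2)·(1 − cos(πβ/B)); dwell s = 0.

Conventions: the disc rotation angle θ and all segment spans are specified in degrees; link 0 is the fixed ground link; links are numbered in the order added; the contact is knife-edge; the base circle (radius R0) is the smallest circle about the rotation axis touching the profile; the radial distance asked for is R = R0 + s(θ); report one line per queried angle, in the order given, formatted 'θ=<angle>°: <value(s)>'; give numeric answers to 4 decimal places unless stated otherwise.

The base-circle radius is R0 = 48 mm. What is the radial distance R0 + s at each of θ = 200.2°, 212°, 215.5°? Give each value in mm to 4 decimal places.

seg 1 [0°–148.5°] uniform, h=20: full span → s += 20 → s = 20.0000
seg 2 [148.5°–197.8°] dwell: s stays 20.0000
seg 3 [197.8°–243.5°] cycloidal, h=14: θ=200.2° here. β=2.4, B=45.7. 14·(0.0525 − sin(2π·0.0525)/(2π)) = 0.0133 → s = 20.0133
seg 3 [197.8°–243.5°] cycloidal, h=14: θ=212° here. β=14.2, B=45.7. 14·(0.3107 − sin(2π·0.3107)/(2π)) = 2.2822 → s = 22.2822
seg 3 [197.8°–243.5°] cycloidal, h=14: θ=215.5° here. β=17.7, B=45.7. 14·(0.3873 − sin(2π·0.3873)/(2π)) = 3.9732 → s = 23.9732
θ=200.2°: R = R0 + s = 48 + 20.0133 = 68.0133
θ=212°: R = R0 + s = 48 + 22.2822 = 70.2822
θ=215.5°: R = R0 + s = 48 + 23.9732 = 71.9732

θ=200.2°: 68.0133
θ=212°: 70.2822
θ=215.5°: 71.9732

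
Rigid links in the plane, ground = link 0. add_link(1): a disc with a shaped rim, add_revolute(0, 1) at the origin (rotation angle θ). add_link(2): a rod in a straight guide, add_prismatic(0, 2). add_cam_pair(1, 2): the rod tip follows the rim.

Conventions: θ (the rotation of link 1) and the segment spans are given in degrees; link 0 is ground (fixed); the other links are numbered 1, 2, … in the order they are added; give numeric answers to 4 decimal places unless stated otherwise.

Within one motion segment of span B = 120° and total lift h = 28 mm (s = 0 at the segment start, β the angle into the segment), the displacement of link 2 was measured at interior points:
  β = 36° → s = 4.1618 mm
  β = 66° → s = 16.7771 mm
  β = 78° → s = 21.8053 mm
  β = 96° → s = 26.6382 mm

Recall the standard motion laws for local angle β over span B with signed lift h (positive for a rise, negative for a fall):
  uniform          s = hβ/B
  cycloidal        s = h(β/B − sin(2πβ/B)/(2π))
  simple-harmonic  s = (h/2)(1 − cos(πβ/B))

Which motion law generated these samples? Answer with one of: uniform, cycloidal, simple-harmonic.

candidates at β/B = r: uniform s = h·r (linear in β); cycloidal s = h·(r − sin(2πr)/(2π)); simple-harmonic s = (h/2)(1 − cos(πr))
β=36°: printed 4.1618 | uniform 8.4000, cycloidal 4.1618, simple-harmonic 5.7710
β=66°: printed 16.7771 | uniform 15.4000, cycloidal 16.7771, simple-harmonic 16.1901
β=78°: printed 21.8053 | uniform 18.2000, cycloidal 21.8053, simple-harmonic 20.3559
β=96°: printed 26.6382 | uniform 22.4000, cycloidal 26.6382, simple-harmonic 25.3262
only one law matches every sample → cycloidal

cycloidal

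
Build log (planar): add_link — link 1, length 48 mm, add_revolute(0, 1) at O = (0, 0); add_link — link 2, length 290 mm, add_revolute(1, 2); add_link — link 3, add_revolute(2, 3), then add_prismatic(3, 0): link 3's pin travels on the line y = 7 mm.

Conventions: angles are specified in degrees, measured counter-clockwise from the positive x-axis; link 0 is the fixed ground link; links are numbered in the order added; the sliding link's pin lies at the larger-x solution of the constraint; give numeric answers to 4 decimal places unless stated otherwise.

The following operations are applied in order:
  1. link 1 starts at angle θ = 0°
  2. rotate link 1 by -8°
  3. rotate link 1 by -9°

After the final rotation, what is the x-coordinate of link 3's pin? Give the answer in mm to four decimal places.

geometry: r = 48 mm, L = 290 mm, e = 7 mm; θ starts at 0°
rotate link 1 by -8°: θ ← 0° -8° = -8°
rotate link 1 by -9°: θ ← -8° -9° = -17°
crank pin P = (r cos θ, r sin θ) = (45.902628, -14.033842)
h = r sin θ − e = -14.033842 − 7 = -21.033842
x = r cos θ + √(L² − h²) = 45.902628 + 289.236197 = 335.138825

335.1388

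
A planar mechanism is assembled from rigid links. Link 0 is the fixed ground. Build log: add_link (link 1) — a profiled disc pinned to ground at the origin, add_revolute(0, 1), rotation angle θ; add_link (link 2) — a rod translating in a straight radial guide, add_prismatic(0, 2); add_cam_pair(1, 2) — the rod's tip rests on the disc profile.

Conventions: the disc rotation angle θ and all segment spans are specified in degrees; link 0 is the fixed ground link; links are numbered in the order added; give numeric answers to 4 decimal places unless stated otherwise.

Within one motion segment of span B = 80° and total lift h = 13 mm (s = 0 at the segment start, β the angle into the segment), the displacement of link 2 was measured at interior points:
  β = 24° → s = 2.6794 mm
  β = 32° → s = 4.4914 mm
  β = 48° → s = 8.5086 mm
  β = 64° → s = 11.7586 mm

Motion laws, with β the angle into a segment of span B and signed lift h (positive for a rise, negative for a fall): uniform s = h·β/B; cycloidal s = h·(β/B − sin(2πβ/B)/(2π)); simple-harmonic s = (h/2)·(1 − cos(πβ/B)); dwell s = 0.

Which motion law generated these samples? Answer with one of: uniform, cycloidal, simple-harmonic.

candidates at β/B = r: uniform s = h·r (linear in β); cycloidal s = h·(r − sin(2πr)/(2π)); simple-harmonic s = (h/2)(1 − cos(πr))
β=24°: printed 2.6794 | uniform 3.9000, cycloidal 1.9323, simple-harmonic 2.6794
β=32°: printed 4.4914 | uniform 5.2000, cycloidal 3.9839, simple-harmonic 4.4914
β=48°: printed 8.5086 | uniform 7.8000, cycloidal 9.0161, simple-harmonic 8.5086
β=64°: printed 11.7586 | uniform 10.4000, cycloidal 12.3677, simple-harmonic 11.7586
only one law matches every sample → simple-harmonic

simple-harmonic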